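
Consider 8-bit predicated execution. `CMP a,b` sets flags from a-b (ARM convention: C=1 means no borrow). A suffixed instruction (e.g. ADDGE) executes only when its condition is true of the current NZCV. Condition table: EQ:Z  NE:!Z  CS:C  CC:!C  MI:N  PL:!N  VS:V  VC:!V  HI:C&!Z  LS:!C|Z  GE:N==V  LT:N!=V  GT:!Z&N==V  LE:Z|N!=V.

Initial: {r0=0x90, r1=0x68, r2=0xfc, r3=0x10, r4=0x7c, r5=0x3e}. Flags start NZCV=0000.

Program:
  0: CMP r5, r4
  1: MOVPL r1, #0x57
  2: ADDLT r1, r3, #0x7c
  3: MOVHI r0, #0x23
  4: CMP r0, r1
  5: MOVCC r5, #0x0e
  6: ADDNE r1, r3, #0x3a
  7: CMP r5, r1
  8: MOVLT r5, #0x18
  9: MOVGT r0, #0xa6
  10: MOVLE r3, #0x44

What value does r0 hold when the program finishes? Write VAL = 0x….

VAL = 0x90

[0] flags=1000 → (cmp)
[1] flags=1000 PL?F → skip
[2] flags=1000 LT?T → r1=0x8c
[3] flags=1000 HI?F → skip
[4] flags=0010 → (cmp)
[5] flags=0010 CC?F → skip
[6] flags=0010 NE?T → r1=0x4a
[7] flags=1000 → (cmp)
[8] flags=1000 LT?T → r5=0x18
[9] flags=1000 GT?F → skip
[10] flags=1000 LE?T → r3=0x44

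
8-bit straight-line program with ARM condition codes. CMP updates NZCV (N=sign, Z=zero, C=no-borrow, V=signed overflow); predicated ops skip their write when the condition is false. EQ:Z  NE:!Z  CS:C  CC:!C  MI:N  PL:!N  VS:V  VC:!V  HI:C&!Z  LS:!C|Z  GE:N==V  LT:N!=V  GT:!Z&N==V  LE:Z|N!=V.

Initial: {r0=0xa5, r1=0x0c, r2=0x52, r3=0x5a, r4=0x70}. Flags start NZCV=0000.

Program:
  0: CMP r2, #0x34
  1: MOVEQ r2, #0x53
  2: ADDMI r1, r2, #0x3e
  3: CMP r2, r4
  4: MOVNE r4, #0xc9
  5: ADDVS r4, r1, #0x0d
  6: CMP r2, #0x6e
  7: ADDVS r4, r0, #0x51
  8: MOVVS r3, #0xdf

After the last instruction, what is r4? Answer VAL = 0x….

VAL = 0xc9

0: ✓ CMP  NZCV=0010
1: · MOVEQ
2: · ADDMI
3: ✓ CMP  NZCV=1000
4: ✓ MOVNE  r4←0xc9
5: · ADDVS
6: ✓ CMP  NZCV=1000
7: · ADDVS
8: · MOVVS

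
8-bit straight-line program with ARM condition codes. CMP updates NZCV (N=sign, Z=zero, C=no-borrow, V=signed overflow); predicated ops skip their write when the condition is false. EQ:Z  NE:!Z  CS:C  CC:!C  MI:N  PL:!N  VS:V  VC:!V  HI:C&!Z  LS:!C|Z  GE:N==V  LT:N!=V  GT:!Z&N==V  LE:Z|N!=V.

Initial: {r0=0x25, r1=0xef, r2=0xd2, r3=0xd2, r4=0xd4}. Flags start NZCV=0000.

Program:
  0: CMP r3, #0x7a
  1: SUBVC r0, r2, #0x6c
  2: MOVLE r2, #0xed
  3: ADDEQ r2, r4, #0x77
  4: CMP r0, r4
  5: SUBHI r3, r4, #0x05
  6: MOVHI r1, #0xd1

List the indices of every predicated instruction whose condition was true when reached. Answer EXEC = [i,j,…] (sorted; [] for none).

EXEC = [2]

[0] flags=0011 → (cmp)
[1] flags=0011 VC?F → skip
[2] flags=0011 LE?T → r2=0xed
[3] flags=0011 EQ?F → skip
[4] flags=0000 → (cmp)
[5] flags=0000 HI?F → skip
[6] flags=0000 HI?F → skip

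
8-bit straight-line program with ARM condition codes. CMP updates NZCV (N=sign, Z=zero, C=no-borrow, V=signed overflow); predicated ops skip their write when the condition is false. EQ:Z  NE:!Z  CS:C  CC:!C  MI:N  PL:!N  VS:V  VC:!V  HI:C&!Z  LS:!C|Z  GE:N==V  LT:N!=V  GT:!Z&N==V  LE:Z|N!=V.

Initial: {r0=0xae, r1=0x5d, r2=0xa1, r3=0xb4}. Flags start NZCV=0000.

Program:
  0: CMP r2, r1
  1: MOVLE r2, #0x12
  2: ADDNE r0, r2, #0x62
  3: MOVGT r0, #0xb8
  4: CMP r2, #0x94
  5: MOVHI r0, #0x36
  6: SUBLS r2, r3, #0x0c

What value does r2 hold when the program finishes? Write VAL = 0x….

[0] flags=0011 → (cmp)
[1] flags=0011 LE?T → r2=0x12
[2] flags=0011 NE?T → r0=0x74
[3] flags=0011 GT?F → skip
[4] flags=0000 → (cmp)
[5] flags=0000 HI?F → skip
[6] flags=0000 LS?T → r2=0xa8

VAL = 0xa8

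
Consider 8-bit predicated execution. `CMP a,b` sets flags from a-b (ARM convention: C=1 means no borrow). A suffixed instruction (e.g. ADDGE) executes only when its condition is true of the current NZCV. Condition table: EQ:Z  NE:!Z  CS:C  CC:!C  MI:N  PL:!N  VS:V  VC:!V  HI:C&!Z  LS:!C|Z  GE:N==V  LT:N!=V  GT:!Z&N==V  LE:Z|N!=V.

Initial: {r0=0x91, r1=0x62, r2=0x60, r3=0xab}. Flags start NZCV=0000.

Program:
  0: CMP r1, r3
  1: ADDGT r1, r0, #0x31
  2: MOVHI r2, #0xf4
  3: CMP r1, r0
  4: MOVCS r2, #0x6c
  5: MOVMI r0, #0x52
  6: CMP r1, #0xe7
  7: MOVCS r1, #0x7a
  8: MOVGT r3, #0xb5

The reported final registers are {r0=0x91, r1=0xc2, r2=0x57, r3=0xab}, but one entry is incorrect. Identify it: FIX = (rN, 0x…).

FIX = (r2, 0x6c)

0: ✓ CMP  NZCV=1001
1: ✓ ADDGT  r1←0xc2
2: · MOVHI
3: ✓ CMP  NZCV=0010
4: ✓ MOVCS  r2←0x6c
5: · MOVMI
6: ✓ CMP  NZCV=1000
7: · MOVCS
8: · MOVGT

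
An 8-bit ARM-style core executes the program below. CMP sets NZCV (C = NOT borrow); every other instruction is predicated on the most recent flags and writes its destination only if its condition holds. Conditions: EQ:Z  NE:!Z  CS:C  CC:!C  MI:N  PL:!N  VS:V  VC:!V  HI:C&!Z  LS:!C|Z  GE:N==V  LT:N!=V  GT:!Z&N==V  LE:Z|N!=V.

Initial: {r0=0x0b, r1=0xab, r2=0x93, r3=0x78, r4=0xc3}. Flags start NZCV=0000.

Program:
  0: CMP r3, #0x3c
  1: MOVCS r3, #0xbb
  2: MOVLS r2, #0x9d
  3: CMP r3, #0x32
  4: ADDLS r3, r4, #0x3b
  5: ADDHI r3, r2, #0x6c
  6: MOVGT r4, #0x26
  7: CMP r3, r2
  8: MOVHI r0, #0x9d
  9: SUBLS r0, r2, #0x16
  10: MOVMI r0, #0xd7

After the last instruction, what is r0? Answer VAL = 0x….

VAL = 0x9d

0: ✓ CMP  NZCV=0010
1: ✓ MOVCS  r3←0xbb
2: · MOVLS
3: ✓ CMP  NZCV=1010
4: · ADDLS
5: ✓ ADDHI  r3←0xff
6: · MOVGT
7: ✓ CMP  NZCV=0010
8: ✓ MOVHI  r0←0x9d
9: · SUBLS
10: · MOVMI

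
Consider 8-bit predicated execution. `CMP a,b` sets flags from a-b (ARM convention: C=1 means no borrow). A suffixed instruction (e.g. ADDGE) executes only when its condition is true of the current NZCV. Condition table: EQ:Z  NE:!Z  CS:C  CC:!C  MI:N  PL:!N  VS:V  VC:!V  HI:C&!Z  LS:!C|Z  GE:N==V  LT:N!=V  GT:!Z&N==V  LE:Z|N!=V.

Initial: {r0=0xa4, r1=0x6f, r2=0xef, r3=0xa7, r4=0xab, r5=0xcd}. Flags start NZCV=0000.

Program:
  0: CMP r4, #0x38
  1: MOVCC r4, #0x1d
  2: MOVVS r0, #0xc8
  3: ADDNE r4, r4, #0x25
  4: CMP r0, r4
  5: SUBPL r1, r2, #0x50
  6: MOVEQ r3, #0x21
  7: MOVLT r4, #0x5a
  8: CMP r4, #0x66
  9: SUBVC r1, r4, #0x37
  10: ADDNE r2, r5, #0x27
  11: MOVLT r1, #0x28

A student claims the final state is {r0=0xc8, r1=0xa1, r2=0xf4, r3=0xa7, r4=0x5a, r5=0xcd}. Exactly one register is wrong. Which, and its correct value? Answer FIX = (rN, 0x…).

[0] flags=0011 → (cmp)
[1] flags=0011 CC?F → skip
[2] flags=0011 VS?T → r0=0xc8
[3] flags=0011 NE?T → r4=0xd0
[4] flags=1000 → (cmp)
[5] flags=1000 PL?F → skip
[6] flags=1000 EQ?F → skip
[7] flags=1000 LT?T → r4=0x5a
[8] flags=1000 → (cmp)
[9] flags=1000 VC?T → r1=0x23
[10] flags=1000 NE?T → r2=0xf4
[11] flags=1000 LT?T → r1=0x28

FIX = (r1, 0x28)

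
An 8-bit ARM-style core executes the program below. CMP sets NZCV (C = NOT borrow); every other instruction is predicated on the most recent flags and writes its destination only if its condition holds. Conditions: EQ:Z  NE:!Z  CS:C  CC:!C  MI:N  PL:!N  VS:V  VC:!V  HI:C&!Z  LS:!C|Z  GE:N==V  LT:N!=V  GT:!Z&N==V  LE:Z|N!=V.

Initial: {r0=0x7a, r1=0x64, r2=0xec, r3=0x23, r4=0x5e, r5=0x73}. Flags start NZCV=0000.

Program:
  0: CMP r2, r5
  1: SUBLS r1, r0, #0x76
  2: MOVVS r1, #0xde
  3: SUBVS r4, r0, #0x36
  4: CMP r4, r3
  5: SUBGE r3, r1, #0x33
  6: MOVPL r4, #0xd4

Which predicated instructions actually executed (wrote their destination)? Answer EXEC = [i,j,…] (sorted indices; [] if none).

EXEC = [2,3,5,6]

[0] flags=0011 → (cmp)
[1] flags=0011 LS?F → skip
[2] flags=0011 VS?T → r1=0xde
[3] flags=0011 VS?T → r4=0x44
[4] flags=0010 → (cmp)
[5] flags=0010 GE?T → r3=0xab
[6] flags=0010 PL?T → r4=0xd4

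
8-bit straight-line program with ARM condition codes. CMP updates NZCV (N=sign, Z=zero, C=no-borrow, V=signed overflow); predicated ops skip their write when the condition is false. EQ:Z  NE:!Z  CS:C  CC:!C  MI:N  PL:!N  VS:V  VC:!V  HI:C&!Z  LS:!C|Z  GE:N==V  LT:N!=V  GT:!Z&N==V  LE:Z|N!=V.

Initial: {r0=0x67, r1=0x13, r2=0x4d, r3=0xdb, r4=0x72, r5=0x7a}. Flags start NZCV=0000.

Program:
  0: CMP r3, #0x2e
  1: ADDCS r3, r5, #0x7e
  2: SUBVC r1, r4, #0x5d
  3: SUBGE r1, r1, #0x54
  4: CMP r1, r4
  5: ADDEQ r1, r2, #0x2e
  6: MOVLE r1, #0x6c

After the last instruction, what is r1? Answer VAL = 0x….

VAL = 0x6c

[0] flags=1010 → (cmp)
[1] flags=1010 CS?T → r3=0xf8
[2] flags=1010 VC?T → r1=0x15
[3] flags=1010 GE?F → skip
[4] flags=1000 → (cmp)
[5] flags=1000 EQ?F → skip
[6] flags=1000 LE?T → r1=0x6c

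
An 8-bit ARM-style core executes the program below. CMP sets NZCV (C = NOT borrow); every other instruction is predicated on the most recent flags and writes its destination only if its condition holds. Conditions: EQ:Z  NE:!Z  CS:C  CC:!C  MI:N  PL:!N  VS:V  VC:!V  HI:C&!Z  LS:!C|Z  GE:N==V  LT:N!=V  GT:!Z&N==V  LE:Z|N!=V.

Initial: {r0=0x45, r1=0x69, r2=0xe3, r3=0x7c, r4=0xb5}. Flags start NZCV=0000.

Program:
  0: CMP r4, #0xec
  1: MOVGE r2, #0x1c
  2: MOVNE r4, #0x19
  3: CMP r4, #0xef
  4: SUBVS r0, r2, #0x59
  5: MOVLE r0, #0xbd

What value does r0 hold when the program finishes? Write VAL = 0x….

VAL = 0x45

0: ✓ CMP  NZCV=1000
1: · MOVGE
2: ✓ MOVNE  r4←0x19
3: ✓ CMP  NZCV=0000
4: · SUBVS
5: · MOVLE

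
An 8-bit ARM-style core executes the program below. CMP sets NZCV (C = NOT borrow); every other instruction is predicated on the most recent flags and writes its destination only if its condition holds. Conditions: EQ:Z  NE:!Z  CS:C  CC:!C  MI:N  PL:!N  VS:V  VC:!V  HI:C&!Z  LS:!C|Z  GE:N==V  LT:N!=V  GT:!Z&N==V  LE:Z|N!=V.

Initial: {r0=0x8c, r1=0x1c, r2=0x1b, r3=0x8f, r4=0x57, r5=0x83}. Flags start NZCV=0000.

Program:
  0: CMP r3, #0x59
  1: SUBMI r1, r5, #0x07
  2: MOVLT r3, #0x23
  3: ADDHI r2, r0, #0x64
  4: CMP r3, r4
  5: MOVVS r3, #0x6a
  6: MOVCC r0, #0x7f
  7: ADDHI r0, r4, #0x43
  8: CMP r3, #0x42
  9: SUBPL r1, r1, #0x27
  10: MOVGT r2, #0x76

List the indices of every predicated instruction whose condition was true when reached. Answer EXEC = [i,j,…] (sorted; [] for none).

EXEC = [2,3,6]

0: ✓ CMP  NZCV=0011
1: · SUBMI
2: ✓ MOVLT  r3←0x23
3: ✓ ADDHI  r2←0xf0
4: ✓ CMP  NZCV=1000
5: · MOVVS
6: ✓ MOVCC  r0←0x7f
7: · ADDHI
8: ✓ CMP  NZCV=1000
9: · SUBPL
10: · MOVGT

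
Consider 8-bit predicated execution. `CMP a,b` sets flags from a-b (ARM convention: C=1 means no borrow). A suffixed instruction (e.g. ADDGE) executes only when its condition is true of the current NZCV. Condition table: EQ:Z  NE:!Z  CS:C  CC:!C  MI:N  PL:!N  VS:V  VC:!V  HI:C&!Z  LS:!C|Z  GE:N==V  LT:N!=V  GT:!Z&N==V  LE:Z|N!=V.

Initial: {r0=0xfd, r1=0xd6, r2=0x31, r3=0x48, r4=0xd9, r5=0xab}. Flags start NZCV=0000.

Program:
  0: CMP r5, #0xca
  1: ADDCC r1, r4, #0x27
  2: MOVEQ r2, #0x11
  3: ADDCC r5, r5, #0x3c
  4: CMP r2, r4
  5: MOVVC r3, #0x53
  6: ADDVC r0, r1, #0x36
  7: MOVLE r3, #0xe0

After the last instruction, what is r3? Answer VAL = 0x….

VAL = 0x53

[0] flags=1000 → (cmp)
[1] flags=1000 CC?T → r1=0x00
[2] flags=1000 EQ?F → skip
[3] flags=1000 CC?T → r5=0xe7
[4] flags=0000 → (cmp)
[5] flags=0000 VC?T → r3=0x53
[6] flags=0000 VC?T → r0=0x36
[7] flags=0000 LE?F → skip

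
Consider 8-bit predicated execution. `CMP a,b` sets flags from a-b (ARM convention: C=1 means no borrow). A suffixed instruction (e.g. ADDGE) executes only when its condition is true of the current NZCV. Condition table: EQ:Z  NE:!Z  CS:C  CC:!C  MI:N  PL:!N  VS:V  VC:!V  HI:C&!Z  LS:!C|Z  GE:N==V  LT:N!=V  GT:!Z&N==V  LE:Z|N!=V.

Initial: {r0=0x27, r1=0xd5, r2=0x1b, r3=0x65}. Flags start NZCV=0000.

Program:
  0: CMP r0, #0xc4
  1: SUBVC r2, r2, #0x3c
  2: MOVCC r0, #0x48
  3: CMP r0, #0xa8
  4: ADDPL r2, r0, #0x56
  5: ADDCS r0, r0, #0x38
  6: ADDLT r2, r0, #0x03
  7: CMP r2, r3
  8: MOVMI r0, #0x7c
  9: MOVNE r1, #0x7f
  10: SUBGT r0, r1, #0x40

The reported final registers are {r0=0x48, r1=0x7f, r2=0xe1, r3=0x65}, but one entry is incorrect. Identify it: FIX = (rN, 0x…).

0: ✓ CMP  NZCV=0000
1: ✓ SUBVC  r2←0xdf
2: ✓ MOVCC  r0←0x48
3: ✓ CMP  NZCV=1001
4: · ADDPL
5: · ADDCS
6: · ADDLT
7: ✓ CMP  NZCV=0011
8: · MOVMI
9: ✓ MOVNE  r1←0x7f
10: · SUBGT

FIX = (r2, 0xdf)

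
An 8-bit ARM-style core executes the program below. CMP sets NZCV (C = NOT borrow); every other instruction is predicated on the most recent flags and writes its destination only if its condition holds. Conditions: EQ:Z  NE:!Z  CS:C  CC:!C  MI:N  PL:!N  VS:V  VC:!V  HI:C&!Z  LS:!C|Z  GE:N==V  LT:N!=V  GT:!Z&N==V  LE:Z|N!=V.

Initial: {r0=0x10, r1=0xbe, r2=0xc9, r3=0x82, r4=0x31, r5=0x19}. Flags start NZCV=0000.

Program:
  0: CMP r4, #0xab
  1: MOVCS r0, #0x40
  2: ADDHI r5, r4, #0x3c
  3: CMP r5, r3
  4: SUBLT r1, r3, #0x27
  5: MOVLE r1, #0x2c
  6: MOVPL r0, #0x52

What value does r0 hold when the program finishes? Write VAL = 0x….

0: ✓ CMP  NZCV=1001
1: · MOVCS
2: · ADDHI
3: ✓ CMP  NZCV=1001
4: · SUBLT
5: · MOVLE
6: · MOVPL

VAL = 0x10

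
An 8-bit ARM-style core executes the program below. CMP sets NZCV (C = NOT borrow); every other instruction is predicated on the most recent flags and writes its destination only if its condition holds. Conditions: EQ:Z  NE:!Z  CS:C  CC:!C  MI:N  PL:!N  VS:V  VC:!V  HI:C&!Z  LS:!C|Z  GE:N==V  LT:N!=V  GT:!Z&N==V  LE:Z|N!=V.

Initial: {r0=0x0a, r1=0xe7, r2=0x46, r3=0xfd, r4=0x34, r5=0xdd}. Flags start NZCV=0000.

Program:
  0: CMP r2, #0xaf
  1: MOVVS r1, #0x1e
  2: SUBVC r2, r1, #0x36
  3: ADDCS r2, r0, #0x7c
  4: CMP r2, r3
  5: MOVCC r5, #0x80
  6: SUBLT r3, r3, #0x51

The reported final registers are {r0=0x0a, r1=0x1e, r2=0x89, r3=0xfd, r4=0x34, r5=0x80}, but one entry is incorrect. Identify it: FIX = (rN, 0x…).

FIX = (r2, 0x46)

[0] flags=1001 → (cmp)
[1] flags=1001 VS?T → r1=0x1e
[2] flags=1001 VC?F → skip
[3] flags=1001 CS?F → skip
[4] flags=0000 → (cmp)
[5] flags=0000 CC?T → r5=0x80
[6] flags=0000 LT?F → skip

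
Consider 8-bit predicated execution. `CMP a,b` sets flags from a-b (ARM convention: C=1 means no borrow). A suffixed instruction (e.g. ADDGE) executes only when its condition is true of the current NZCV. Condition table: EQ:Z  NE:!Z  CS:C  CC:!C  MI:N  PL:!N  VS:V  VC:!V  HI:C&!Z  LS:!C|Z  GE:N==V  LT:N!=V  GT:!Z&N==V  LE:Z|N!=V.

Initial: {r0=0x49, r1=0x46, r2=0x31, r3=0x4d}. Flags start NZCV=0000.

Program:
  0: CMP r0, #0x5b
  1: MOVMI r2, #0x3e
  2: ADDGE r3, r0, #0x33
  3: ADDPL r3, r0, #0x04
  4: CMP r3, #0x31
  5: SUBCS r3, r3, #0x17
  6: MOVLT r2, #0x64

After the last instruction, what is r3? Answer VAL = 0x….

VAL = 0x36

[0] flags=1000 → (cmp)
[1] flags=1000 MI?T → r2=0x3e
[2] flags=1000 GE?F → skip
[3] flags=1000 PL?F → skip
[4] flags=0010 → (cmp)
[5] flags=0010 CS?T → r3=0x36
[6] flags=0010 LT?F → skip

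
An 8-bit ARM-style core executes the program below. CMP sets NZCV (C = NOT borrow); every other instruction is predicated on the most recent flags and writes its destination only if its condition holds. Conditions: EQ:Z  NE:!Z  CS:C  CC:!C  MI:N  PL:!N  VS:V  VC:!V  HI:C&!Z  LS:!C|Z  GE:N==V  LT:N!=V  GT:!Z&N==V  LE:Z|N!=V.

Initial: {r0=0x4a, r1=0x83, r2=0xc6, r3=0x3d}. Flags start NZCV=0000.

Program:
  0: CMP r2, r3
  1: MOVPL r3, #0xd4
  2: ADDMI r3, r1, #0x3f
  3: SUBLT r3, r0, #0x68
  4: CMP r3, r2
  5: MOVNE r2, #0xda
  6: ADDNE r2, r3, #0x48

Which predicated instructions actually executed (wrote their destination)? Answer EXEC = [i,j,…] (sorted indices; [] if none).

EXEC = [2,3,5,6]

0: ✓ CMP  NZCV=1010
1: · MOVPL
2: ✓ ADDMI  r3←0xc2
3: ✓ SUBLT  r3←0xe2
4: ✓ CMP  NZCV=0010
5: ✓ MOVNE  r2←0xda
6: ✓ ADDNE  r2←0x2a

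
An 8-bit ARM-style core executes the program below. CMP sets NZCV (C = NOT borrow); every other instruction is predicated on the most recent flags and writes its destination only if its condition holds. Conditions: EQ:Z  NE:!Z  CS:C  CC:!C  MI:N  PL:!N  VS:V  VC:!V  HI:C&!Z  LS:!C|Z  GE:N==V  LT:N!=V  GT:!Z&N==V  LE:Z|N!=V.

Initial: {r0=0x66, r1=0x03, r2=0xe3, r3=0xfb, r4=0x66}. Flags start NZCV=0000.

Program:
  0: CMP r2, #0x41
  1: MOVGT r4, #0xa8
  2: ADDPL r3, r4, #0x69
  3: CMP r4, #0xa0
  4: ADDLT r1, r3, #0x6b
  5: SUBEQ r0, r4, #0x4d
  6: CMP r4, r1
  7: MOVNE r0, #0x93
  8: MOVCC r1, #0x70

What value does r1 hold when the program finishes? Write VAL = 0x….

VAL = 0x03

0: ✓ CMP  NZCV=1010
1: · MOVGT
2: · ADDPL
3: ✓ CMP  NZCV=1001
4: · ADDLT
5: · SUBEQ
6: ✓ CMP  NZCV=0010
7: ✓ MOVNE  r0←0x93
8: · MOVCC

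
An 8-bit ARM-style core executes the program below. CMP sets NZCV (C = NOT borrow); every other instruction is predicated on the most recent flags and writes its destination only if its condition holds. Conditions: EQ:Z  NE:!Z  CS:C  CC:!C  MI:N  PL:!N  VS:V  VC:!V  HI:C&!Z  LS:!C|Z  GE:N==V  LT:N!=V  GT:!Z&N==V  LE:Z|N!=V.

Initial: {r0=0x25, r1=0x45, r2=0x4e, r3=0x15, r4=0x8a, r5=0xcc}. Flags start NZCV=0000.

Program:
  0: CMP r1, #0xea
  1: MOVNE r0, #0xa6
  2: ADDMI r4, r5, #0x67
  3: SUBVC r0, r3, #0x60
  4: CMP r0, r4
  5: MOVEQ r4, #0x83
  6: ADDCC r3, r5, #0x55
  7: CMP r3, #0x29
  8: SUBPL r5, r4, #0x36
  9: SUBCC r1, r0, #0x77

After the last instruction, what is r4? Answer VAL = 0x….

[0] flags=0000 → (cmp)
[1] flags=0000 NE?T → r0=0xa6
[2] flags=0000 MI?F → skip
[3] flags=0000 VC?T → r0=0xb5
[4] flags=0010 → (cmp)
[5] flags=0010 EQ?F → skip
[6] flags=0010 CC?F → skip
[7] flags=1000 → (cmp)
[8] flags=1000 PL?F → skip
[9] flags=1000 CC?T → r1=0x3e

VAL = 0x8a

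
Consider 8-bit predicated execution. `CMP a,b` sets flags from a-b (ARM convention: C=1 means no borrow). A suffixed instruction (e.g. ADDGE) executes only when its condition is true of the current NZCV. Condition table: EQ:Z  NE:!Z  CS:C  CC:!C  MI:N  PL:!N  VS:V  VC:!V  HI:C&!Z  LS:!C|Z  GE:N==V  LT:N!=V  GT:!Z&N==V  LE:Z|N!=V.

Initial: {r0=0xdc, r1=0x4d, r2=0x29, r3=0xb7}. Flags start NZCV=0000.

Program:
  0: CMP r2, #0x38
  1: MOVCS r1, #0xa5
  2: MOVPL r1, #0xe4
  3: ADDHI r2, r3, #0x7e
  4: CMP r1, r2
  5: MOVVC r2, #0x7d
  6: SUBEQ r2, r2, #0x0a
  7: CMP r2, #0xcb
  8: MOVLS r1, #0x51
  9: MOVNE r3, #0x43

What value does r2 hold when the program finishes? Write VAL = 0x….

VAL = 0x7d

0: ✓ CMP  NZCV=1000
1: · MOVCS
2: · MOVPL
3: · ADDHI
4: ✓ CMP  NZCV=0010
5: ✓ MOVVC  r2←0x7d
6: · SUBEQ
7: ✓ CMP  NZCV=1001
8: ✓ MOVLS  r1←0x51
9: ✓ MOVNE  r3←0x43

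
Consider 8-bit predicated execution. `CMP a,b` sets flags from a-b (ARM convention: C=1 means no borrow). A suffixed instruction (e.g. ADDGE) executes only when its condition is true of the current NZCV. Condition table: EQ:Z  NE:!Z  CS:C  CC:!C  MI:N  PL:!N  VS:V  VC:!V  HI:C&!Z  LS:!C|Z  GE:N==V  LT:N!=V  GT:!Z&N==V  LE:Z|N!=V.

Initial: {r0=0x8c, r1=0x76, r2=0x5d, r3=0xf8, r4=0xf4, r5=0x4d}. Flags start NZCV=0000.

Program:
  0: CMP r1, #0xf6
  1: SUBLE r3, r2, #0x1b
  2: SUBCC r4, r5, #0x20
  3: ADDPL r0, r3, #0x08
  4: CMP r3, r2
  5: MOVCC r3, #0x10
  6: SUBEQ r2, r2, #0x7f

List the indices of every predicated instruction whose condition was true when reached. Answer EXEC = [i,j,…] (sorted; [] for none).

0: ✓ CMP  NZCV=1001
1: · SUBLE
2: ✓ SUBCC  r4←0x2d
3: · ADDPL
4: ✓ CMP  NZCV=1010
5: · MOVCC
6: · SUBEQ

EXEC = [2]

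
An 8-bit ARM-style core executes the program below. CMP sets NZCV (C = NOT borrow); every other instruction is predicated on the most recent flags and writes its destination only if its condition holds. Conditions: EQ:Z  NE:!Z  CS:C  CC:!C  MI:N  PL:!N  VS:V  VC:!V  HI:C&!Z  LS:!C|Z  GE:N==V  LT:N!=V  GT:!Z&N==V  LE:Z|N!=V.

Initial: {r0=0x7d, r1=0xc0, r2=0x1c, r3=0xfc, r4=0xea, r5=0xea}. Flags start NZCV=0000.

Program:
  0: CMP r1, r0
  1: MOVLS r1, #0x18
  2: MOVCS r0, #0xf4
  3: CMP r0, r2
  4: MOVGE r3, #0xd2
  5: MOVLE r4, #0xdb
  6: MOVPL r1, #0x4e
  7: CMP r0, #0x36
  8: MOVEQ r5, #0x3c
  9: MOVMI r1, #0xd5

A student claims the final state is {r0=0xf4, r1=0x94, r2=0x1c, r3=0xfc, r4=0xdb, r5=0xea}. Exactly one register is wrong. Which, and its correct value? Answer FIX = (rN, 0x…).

FIX = (r1, 0xd5)

0: ✓ CMP  NZCV=0011
1: · MOVLS
2: ✓ MOVCS  r0←0xf4
3: ✓ CMP  NZCV=1010
4: · MOVGE
5: ✓ MOVLE  r4←0xdb
6: · MOVPL
7: ✓ CMP  NZCV=1010
8: · MOVEQ
9: ✓ MOVMI  r1←0xd5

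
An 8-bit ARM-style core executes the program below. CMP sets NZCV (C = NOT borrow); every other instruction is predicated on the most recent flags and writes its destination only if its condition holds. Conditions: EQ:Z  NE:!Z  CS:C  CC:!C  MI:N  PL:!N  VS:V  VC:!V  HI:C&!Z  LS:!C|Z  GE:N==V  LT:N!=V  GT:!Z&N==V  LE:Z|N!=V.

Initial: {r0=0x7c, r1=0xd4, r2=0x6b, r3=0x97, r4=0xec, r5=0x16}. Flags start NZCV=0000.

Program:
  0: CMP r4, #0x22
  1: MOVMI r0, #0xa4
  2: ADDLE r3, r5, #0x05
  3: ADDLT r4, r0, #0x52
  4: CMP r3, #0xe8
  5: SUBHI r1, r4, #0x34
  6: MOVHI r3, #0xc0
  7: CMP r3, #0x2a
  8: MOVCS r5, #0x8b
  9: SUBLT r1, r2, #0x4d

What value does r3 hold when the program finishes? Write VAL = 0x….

VAL = 0x1b

[0] flags=1010 → (cmp)
[1] flags=1010 MI?T → r0=0xa4
[2] flags=1010 LE?T → r3=0x1b
[3] flags=1010 LT?T → r4=0xf6
[4] flags=0000 → (cmp)
[5] flags=0000 HI?F → skip
[6] flags=0000 HI?F → skip
[7] flags=1000 → (cmp)
[8] flags=1000 CS?F → skip
[9] flags=1000 LT?T → r1=0x1e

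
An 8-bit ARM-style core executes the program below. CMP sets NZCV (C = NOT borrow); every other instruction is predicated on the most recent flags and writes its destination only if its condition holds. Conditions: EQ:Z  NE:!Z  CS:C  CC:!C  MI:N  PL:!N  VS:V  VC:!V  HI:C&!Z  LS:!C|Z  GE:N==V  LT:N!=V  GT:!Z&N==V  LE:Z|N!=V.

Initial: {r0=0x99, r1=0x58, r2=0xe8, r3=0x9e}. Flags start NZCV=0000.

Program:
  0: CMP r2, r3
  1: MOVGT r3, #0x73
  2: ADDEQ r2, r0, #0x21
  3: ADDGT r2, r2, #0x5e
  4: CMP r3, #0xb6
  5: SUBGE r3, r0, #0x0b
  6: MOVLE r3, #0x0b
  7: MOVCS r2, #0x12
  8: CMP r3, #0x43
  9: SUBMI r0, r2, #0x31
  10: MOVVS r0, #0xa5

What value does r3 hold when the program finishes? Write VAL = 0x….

[0] flags=0010 → (cmp)
[1] flags=0010 GT?T → r3=0x73
[2] flags=0010 EQ?F → skip
[3] flags=0010 GT?T → r2=0x46
[4] flags=1001 → (cmp)
[5] flags=1001 GE?T → r3=0x8e
[6] flags=1001 LE?F → skip
[7] flags=1001 CS?F → skip
[8] flags=0011 → (cmp)
[9] flags=0011 MI?F → skip
[10] flags=0011 VS?T → r0=0xa5

VAL = 0x8e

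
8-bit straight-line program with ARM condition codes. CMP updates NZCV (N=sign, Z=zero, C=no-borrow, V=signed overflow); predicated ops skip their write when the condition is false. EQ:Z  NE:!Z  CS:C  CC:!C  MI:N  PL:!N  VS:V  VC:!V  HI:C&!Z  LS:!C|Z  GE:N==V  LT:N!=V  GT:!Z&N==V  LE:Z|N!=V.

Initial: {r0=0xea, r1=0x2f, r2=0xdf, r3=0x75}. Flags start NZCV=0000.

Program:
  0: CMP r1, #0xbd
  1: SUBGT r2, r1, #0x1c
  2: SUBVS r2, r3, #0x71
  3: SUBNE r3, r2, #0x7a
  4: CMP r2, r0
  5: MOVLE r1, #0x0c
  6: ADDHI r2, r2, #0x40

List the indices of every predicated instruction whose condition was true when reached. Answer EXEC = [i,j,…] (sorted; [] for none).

[0] flags=0000 → (cmp)
[1] flags=0000 GT?T → r2=0x13
[2] flags=0000 VS?F → skip
[3] flags=0000 NE?T → r3=0x99
[4] flags=0000 → (cmp)
[5] flags=0000 LE?F → skip
[6] flags=0000 HI?F → skip

EXEC = [1,3]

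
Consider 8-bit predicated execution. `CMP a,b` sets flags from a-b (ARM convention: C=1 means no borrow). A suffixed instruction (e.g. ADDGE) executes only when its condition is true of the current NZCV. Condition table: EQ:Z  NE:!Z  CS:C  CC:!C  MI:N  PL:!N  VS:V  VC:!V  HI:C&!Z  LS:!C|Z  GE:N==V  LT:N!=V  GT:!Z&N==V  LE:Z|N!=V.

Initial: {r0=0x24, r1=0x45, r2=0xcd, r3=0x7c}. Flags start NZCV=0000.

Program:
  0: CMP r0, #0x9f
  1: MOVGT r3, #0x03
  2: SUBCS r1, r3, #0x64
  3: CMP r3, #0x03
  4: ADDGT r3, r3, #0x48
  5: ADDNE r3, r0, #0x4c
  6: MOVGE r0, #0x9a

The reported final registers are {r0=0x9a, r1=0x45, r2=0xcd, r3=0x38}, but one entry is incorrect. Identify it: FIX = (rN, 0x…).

FIX = (r3, 0x03)

0: ✓ CMP  NZCV=1001
1: ✓ MOVGT  r3←0x03
2: · SUBCS
3: ✓ CMP  NZCV=0110
4: · ADDGT
5: · ADDNE
6: ✓ MOVGE  r0←0x9a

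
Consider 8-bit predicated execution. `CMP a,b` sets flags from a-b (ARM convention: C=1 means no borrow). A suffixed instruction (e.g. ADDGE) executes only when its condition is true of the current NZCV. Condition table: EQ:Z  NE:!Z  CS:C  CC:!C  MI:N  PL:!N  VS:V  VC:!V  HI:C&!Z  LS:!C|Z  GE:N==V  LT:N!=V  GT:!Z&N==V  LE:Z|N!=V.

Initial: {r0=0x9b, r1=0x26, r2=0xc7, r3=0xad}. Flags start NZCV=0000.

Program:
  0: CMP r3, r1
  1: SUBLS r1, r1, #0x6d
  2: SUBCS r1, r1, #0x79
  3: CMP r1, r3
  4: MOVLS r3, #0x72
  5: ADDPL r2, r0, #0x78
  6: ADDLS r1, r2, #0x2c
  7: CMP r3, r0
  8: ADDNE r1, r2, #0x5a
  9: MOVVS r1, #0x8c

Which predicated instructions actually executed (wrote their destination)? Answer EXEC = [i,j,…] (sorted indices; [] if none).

EXEC = [2,4,5,6,8,9]

0: ✓ CMP  NZCV=1010
1: · SUBLS
2: ✓ SUBCS  r1←0xad
3: ✓ CMP  NZCV=0110
4: ✓ MOVLS  r3←0x72
5: ✓ ADDPL  r2←0x13
6: ✓ ADDLS  r1←0x3f
7: ✓ CMP  NZCV=1001
8: ✓ ADDNE  r1←0x6d
9: ✓ MOVVS  r1←0x8c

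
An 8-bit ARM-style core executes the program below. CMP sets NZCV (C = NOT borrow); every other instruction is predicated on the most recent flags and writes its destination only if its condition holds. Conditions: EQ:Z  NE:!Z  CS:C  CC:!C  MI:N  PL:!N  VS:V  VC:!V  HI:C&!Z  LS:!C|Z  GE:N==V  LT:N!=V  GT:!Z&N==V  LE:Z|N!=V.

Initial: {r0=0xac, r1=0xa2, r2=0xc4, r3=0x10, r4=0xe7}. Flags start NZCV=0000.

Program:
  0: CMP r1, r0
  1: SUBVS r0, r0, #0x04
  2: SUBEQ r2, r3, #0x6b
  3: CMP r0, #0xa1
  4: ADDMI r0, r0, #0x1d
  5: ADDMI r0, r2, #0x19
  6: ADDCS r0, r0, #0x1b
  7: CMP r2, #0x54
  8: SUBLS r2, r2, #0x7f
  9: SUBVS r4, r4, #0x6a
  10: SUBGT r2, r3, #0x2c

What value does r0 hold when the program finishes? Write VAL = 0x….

[0] flags=1000 → (cmp)
[1] flags=1000 VS?F → skip
[2] flags=1000 EQ?F → skip
[3] flags=0010 → (cmp)
[4] flags=0010 MI?F → skip
[5] flags=0010 MI?F → skip
[6] flags=0010 CS?T → r0=0xc7
[7] flags=0011 → (cmp)
[8] flags=0011 LS?F → skip
[9] flags=0011 VS?T → r4=0x7d
[10] flags=0011 GT?F → skip

VAL = 0xc7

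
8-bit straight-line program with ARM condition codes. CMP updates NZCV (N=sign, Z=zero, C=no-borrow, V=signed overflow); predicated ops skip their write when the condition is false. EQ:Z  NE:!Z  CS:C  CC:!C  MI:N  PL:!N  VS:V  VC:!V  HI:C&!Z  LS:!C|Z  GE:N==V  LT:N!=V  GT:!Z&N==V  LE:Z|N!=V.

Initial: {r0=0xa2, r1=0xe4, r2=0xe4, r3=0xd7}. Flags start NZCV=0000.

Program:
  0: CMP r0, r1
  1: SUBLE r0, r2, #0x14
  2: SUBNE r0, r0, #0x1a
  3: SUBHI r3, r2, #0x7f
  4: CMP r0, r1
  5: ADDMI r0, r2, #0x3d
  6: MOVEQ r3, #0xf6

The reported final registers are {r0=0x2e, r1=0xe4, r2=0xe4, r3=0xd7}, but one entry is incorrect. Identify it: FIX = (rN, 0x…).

0: ✓ CMP  NZCV=1000
1: ✓ SUBLE  r0←0xd0
2: ✓ SUBNE  r0←0xb6
3: · SUBHI
4: ✓ CMP  NZCV=1000
5: ✓ ADDMI  r0←0x21
6: · MOVEQ

FIX = (r0, 0x21)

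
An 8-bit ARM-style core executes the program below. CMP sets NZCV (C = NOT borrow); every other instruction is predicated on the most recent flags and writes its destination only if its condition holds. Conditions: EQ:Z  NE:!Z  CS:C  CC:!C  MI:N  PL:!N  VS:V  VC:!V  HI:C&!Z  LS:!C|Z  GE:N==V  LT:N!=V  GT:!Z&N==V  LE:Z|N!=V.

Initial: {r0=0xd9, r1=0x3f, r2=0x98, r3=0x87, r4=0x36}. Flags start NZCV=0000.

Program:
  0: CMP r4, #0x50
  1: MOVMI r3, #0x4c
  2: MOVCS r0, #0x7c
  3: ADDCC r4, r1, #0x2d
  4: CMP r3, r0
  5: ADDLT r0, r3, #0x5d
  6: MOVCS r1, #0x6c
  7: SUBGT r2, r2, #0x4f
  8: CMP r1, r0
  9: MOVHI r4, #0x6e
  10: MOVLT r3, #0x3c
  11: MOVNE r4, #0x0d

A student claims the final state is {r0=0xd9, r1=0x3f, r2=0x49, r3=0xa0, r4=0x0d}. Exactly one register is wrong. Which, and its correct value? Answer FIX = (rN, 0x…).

[0] flags=1000 → (cmp)
[1] flags=1000 MI?T → r3=0x4c
[2] flags=1000 CS?F → skip
[3] flags=1000 CC?T → r4=0x6c
[4] flags=0000 → (cmp)
[5] flags=0000 LT?F → skip
[6] flags=0000 CS?F → skip
[7] flags=0000 GT?T → r2=0x49
[8] flags=0000 → (cmp)
[9] flags=0000 HI?F → skip
[10] flags=0000 LT?F → skip
[11] flags=0000 NE?T → r4=0x0d

FIX = (r3, 0x4c)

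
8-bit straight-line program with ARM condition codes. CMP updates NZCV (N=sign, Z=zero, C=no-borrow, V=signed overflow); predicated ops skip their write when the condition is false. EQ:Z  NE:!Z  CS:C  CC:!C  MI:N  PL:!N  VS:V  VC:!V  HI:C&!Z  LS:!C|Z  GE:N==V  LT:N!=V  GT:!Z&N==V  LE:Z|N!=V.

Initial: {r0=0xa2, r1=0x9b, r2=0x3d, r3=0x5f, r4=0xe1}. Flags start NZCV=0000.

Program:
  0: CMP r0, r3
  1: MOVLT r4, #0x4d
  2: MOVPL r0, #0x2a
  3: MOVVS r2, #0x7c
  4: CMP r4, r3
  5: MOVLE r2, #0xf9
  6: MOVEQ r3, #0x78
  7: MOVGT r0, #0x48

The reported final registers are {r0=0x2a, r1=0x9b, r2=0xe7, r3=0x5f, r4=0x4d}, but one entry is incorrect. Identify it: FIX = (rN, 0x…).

FIX = (r2, 0xf9)

0: ✓ CMP  NZCV=0011
1: ✓ MOVLT  r4←0x4d
2: ✓ MOVPL  r0←0x2a
3: ✓ MOVVS  r2←0x7c
4: ✓ CMP  NZCV=1000
5: ✓ MOVLE  r2←0xf9
6: · MOVEQ
7: · MOVGT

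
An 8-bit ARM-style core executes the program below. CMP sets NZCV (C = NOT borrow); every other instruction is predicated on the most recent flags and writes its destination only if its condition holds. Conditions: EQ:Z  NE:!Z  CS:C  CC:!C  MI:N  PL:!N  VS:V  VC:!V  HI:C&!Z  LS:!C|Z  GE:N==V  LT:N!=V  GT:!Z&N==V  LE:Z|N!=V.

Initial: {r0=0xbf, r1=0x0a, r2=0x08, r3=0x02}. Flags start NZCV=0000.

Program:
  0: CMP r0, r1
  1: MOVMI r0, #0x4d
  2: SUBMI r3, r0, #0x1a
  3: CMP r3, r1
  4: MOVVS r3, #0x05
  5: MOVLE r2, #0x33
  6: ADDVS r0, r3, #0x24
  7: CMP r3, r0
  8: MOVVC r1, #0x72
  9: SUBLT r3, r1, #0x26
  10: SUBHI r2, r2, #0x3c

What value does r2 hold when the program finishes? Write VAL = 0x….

VAL = 0x08

[0] flags=1010 → (cmp)
[1] flags=1010 MI?T → r0=0x4d
[2] flags=1010 MI?T → r3=0x33
[3] flags=0010 → (cmp)
[4] flags=0010 VS?F → skip
[5] flags=0010 LE?F → skip
[6] flags=0010 VS?F → skip
[7] flags=1000 → (cmp)
[8] flags=1000 VC?T → r1=0x72
[9] flags=1000 LT?T → r3=0x4c
[10] flags=1000 HI?F → skip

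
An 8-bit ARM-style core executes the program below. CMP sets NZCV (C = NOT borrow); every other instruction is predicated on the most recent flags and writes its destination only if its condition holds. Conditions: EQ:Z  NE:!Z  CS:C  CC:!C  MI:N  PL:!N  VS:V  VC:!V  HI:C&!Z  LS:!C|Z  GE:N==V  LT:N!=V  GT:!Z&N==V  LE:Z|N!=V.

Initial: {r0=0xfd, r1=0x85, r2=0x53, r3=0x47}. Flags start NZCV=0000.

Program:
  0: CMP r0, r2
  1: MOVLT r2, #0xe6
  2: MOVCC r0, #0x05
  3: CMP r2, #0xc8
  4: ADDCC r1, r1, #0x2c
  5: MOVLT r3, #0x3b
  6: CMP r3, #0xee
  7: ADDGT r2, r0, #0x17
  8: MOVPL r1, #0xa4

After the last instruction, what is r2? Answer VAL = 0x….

0: ✓ CMP  NZCV=1010
1: ✓ MOVLT  r2←0xe6
2: · MOVCC
3: ✓ CMP  NZCV=0010
4: · ADDCC
5: · MOVLT
6: ✓ CMP  NZCV=0000
7: ✓ ADDGT  r2←0x14
8: ✓ MOVPL  r1←0xa4

VAL = 0x14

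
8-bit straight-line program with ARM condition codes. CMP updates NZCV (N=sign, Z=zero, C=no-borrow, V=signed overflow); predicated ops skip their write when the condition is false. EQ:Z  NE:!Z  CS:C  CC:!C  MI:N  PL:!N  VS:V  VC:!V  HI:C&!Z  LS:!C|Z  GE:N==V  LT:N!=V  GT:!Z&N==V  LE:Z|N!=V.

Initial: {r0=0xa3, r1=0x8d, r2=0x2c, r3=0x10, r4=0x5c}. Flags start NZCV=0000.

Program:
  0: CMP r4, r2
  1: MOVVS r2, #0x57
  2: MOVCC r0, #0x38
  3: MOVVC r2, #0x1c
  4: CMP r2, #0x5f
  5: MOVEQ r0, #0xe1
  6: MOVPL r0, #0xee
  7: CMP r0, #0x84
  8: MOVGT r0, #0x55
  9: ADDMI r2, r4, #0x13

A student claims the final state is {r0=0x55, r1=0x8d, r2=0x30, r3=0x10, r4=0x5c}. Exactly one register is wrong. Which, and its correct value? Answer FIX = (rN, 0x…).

FIX = (r2, 0x1c)

0: ✓ CMP  NZCV=0010
1: · MOVVS
2: · MOVCC
3: ✓ MOVVC  r2←0x1c
4: ✓ CMP  NZCV=1000
5: · MOVEQ
6: · MOVPL
7: ✓ CMP  NZCV=0010
8: ✓ MOVGT  r0←0x55
9: · ADDMI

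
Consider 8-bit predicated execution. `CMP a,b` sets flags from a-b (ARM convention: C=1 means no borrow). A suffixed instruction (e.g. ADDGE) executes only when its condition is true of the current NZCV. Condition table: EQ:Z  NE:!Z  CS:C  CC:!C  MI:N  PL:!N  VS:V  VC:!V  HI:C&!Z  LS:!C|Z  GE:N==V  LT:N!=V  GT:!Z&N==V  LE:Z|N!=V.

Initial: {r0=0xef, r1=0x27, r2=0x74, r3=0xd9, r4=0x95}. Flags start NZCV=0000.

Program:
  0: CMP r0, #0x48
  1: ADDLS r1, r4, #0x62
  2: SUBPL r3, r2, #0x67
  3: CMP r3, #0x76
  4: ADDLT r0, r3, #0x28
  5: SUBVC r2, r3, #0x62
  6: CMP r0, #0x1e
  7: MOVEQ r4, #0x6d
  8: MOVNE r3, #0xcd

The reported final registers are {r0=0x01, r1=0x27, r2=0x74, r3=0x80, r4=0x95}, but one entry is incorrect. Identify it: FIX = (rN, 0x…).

0: ✓ CMP  NZCV=1010
1: · ADDLS
2: · SUBPL
3: ✓ CMP  NZCV=0011
4: ✓ ADDLT  r0←0x01
5: · SUBVC
6: ✓ CMP  NZCV=1000
7: · MOVEQ
8: ✓ MOVNE  r3←0xcd

FIX = (r3, 0xcd)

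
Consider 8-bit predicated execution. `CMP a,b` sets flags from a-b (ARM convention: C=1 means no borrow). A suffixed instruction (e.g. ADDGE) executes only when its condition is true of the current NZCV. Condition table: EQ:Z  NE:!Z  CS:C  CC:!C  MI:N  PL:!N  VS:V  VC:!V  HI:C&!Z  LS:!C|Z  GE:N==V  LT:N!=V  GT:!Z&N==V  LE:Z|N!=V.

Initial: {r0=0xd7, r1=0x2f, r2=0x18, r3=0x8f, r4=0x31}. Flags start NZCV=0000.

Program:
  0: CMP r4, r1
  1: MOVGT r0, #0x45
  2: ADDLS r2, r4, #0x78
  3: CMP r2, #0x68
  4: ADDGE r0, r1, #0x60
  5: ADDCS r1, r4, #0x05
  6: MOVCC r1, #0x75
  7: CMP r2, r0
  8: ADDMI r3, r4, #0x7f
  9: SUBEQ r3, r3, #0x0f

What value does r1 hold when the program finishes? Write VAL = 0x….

[0] flags=0010 → (cmp)
[1] flags=0010 GT?T → r0=0x45
[2] flags=0010 LS?F → skip
[3] flags=1000 → (cmp)
[4] flags=1000 GE?F → skip
[5] flags=1000 CS?F → skip
[6] flags=1000 CC?T → r1=0x75
[7] flags=1000 → (cmp)
[8] flags=1000 MI?T → r3=0xb0
[9] flags=1000 EQ?F → skip

VAL = 0x75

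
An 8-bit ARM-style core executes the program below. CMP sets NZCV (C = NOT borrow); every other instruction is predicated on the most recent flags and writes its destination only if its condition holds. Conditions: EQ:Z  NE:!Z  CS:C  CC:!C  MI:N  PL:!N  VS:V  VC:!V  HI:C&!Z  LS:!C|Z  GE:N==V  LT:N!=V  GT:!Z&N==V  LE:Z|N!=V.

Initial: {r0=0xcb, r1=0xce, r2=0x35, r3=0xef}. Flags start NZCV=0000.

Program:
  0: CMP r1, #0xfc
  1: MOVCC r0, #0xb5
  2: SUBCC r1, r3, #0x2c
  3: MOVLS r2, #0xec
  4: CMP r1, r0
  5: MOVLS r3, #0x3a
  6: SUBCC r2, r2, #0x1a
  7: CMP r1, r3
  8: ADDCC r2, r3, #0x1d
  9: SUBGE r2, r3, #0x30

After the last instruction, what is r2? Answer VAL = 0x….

0: ✓ CMP  NZCV=1000
1: ✓ MOVCC  r0←0xb5
2: ✓ SUBCC  r1←0xc3
3: ✓ MOVLS  r2←0xec
4: ✓ CMP  NZCV=0010
5: · MOVLS
6: · SUBCC
7: ✓ CMP  NZCV=1000
8: ✓ ADDCC  r2←0x0c
9: · SUBGE

VAL = 0x0c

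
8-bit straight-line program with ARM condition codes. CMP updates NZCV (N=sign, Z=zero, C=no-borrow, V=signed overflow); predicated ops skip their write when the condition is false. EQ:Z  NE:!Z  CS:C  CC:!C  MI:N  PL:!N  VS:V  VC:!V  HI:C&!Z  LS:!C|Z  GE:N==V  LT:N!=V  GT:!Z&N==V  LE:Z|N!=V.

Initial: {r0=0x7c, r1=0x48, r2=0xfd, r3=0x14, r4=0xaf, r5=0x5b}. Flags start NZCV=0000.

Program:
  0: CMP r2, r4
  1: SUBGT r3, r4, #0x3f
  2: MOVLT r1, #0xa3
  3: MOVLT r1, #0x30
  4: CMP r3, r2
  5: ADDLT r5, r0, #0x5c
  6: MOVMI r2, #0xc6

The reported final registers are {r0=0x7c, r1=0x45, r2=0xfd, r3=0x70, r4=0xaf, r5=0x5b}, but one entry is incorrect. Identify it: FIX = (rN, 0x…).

[0] flags=0010 → (cmp)
[1] flags=0010 GT?T → r3=0x70
[2] flags=0010 LT?F → skip
[3] flags=0010 LT?F → skip
[4] flags=0000 → (cmp)
[5] flags=0000 LT?F → skip
[6] flags=0000 MI?F → skip

FIX = (r1, 0x48)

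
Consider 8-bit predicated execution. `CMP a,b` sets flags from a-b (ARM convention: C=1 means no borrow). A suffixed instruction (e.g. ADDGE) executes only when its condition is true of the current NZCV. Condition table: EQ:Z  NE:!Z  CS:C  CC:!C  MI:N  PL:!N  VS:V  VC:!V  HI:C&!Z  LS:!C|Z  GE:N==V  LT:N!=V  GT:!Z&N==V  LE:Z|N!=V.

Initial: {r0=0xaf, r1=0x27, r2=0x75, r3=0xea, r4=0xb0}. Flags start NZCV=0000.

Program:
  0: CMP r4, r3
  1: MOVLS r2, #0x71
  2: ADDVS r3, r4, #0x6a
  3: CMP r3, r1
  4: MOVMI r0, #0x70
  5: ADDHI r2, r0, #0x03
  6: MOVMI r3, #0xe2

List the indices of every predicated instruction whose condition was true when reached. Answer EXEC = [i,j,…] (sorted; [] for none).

EXEC = [1,4,5,6]

0: ✓ CMP  NZCV=1000
1: ✓ MOVLS  r2←0x71
2: · ADDVS
3: ✓ CMP  NZCV=1010
4: ✓ MOVMI  r0←0x70
5: ✓ ADDHI  r2←0x73
6: ✓ MOVMI  r3←0xe2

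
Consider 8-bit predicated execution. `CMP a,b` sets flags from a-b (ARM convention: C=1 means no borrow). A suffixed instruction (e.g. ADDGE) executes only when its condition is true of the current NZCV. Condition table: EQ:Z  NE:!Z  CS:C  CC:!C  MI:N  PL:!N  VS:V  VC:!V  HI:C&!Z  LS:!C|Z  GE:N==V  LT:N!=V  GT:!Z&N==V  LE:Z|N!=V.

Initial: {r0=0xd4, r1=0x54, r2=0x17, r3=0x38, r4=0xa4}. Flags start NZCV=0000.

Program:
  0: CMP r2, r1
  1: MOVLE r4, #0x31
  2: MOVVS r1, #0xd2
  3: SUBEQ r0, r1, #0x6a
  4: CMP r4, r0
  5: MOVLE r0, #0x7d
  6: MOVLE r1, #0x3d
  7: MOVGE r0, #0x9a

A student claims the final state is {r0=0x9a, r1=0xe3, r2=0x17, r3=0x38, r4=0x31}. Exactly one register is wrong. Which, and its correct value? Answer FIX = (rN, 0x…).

FIX = (r1, 0x54)

0: ✓ CMP  NZCV=1000
1: ✓ MOVLE  r4←0x31
2: · MOVVS
3: · SUBEQ
4: ✓ CMP  NZCV=0000
5: · MOVLE
6: · MOVLE
7: ✓ MOVGE  r0←0x9a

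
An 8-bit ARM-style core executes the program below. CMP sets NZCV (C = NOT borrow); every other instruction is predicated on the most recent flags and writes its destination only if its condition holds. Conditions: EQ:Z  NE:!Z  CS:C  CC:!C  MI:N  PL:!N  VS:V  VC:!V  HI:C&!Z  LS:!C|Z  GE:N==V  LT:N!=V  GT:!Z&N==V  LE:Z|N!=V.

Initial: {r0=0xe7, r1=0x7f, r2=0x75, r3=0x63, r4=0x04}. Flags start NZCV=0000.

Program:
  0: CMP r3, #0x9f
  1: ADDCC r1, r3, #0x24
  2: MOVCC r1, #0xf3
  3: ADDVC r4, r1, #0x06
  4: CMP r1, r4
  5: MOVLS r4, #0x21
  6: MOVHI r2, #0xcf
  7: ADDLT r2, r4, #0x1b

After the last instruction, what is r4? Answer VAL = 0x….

VAL = 0x04

0: ✓ CMP  NZCV=1001
1: ✓ ADDCC  r1←0x87
2: ✓ MOVCC  r1←0xf3
3: · ADDVC
4: ✓ CMP  NZCV=1010
5: · MOVLS
6: ✓ MOVHI  r2←0xcf
7: ✓ ADDLT  r2←0x1f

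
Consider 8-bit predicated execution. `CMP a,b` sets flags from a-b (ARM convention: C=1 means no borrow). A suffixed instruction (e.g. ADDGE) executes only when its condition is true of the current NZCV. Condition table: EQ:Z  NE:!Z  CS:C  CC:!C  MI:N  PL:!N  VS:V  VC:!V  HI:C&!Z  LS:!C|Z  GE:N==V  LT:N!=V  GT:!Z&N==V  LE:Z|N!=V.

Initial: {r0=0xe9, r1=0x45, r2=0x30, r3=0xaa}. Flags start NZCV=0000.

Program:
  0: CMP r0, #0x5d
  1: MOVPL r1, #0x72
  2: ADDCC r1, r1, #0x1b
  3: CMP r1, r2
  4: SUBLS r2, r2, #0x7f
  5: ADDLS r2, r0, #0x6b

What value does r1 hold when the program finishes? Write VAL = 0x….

[0] flags=1010 → (cmp)
[1] flags=1010 PL?F → skip
[2] flags=1010 CC?F → skip
[3] flags=0010 → (cmp)
[4] flags=0010 LS?F → skip
[5] flags=0010 LS?F → skip

VAL = 0x45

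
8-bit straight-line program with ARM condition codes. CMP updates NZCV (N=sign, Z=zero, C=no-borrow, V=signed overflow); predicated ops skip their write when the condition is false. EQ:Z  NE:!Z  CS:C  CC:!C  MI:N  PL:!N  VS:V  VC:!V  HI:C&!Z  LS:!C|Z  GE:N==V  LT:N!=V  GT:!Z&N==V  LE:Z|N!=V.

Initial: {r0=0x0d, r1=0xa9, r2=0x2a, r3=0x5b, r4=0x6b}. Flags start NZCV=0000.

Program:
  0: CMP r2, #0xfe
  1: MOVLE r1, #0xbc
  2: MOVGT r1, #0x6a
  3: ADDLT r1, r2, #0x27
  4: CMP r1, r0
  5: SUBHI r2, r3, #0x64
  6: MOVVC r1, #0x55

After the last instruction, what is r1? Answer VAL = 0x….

VAL = 0x55

0: ✓ CMP  NZCV=0000
1: · MOVLE
2: ✓ MOVGT  r1←0x6a
3: · ADDLT
4: ✓ CMP  NZCV=0010
5: ✓ SUBHI  r2←0xf7
6: ✓ MOVVC  r1←0x55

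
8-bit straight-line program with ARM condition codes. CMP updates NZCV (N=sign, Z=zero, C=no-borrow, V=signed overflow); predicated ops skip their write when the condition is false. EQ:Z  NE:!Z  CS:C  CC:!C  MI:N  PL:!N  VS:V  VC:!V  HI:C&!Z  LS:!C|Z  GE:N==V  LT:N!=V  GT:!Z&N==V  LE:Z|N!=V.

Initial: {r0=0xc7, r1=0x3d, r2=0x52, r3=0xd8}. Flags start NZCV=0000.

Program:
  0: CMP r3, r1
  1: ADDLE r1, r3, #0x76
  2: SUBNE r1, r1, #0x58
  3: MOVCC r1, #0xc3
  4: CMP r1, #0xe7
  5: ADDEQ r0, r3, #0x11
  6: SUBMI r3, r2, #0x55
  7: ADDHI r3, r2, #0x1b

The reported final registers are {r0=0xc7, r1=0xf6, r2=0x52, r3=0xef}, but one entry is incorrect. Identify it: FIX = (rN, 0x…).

FIX = (r3, 0x6d)

0: ✓ CMP  NZCV=1010
1: ✓ ADDLE  r1←0x4e
2: ✓ SUBNE  r1←0xf6
3: · MOVCC
4: ✓ CMP  NZCV=0010
5: · ADDEQ
6: · SUBMI
7: ✓ ADDHI  r3←0x6d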